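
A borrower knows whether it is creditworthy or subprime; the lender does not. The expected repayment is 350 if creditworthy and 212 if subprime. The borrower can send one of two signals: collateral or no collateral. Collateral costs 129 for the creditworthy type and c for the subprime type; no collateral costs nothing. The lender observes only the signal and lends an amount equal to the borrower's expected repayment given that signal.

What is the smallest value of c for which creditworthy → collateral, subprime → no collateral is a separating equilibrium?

Under separation: collateral → creditworthy (pays 350); no collateral → subprime (pays 212).
Creditworthy: 350 − 129 = 221 ≥ 212 − 0 = 212. Holds regardless of c. ✓
Subprime: 212 − 0 ≥ 350 − c, so c ≥ 350 − 212 = 138.

138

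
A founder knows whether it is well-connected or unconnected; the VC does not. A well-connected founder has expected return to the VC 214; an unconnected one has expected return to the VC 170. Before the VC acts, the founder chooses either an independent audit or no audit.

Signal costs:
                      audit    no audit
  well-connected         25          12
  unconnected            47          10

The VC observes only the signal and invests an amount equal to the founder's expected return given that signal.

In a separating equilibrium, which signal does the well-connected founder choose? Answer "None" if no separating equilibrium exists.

Try well-connected → audit, unconnected → no audit:
  Under separation the VC infers type exactly: audit → well-connected (pays 214), no audit → unconnected (pays 170).
  Well-connected: audit gives 214 − 25 = 189; no audit gives 170 − 12 = 158. No deviation. ✓
  Unconnected: no audit gives 170 − 10 = 160; audit gives 214 − 47 = 167. Would deviate. ✗
Try well-connected → no audit, unconnected → audit:
  Under separation the VC infers type exactly: no audit → well-connected (pays 214), audit → unconnected (pays 170).
  Well-connected: no audit gives 214 − 12 = 202; audit gives 170 − 25 = 145. No deviation. ✓
  Unconnected: audit gives 170 − 47 = 123; no audit gives 214 − 10 = 204. Would deviate. ✗
Neither assignment is incentive-compatible.

None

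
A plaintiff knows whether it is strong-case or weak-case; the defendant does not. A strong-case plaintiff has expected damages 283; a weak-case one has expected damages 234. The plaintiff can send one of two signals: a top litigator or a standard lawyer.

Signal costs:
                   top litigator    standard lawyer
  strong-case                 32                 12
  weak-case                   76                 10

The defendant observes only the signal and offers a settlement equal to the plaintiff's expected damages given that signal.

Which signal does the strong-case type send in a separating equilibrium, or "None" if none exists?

top litigator

Try strong-case → top litigator, weak-case → standard lawyer:
  If types separate, top litigator earns payment 283 and standard lawyer earns 234.
  Strong-case: top litigator gives 283 − 32 = 251; standard lawyer gives 234 − 12 = 222. No deviation. ✓
  Weak-case: standard lawyer gives 234 − 10 = 224; top litigator gives 283 − 76 = 207. No deviation. ✓
Both hold — the strong-case type sends top litigator.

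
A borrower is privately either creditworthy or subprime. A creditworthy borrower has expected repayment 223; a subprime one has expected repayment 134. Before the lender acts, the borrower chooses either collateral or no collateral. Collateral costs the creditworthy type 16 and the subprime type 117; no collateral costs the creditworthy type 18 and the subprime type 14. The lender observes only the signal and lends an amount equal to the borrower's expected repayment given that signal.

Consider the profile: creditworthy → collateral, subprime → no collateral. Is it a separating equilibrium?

Under separation the lender infers type exactly: collateral → creditworthy (pays 223), no collateral → subprime (pays 134).
Creditworthy: collateral gives 223 − 16 = 207; no collateral gives 134 − 18 = 116. No deviation. ✓
Subprime: no collateral gives 134 − 14 = 120; collateral gives 223 − 117 = 106. No deviation. ✓
Neither type gains from mimicking the other.

Yes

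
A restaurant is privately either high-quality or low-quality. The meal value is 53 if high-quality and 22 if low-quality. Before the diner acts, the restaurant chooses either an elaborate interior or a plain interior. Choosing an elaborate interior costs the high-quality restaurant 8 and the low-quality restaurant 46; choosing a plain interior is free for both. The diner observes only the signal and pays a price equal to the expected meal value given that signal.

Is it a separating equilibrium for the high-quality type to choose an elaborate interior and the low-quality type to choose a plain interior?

Yes

If types separate, elaborate interior earns payment 53 and plain interior earns 22.
High-quality: elaborate interior gives 53 − 8 = 45; plain interior gives 22 − 0 = 22. No deviation. ✓
Low-quality: plain interior gives 22 − 0 = 22; elaborate interior gives 53 − 46 = 7. No deviation. ✓
Neither type gains from mimicking the other.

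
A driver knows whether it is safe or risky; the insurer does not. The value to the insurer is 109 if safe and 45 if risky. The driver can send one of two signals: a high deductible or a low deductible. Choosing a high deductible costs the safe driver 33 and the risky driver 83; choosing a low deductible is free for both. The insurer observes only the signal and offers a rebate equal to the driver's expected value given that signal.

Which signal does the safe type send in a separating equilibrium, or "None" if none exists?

Try safe → high deductible, risky → low deductible:
  If types separate, high deductible earns payment 109 and low deductible earns 45.
  Safe: high deductible gives 109 − 33 = 76; low deductible gives 45 − 0 = 45. No deviation. ✓
  Risky: low deductible gives 45 − 0 = 45; high deductible gives 109 − 83 = 26. No deviation. ✓
Both hold — the safe type sends high deductible.

high deductible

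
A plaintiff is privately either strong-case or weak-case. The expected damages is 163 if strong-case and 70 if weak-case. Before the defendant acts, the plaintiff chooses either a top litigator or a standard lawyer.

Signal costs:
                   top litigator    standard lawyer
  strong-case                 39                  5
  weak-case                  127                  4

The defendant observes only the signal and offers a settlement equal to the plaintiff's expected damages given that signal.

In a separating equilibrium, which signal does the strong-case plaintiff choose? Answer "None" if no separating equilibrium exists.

Try strong-case → top litigator, weak-case → standard lawyer:
  Under separation the defendant infers type exactly: top litigator → strong-case (pays 163), standard lawyer → weak-case (pays 70).
  Strong-case: top litigator gives 163 − 39 = 124; standard lawyer gives 70 − 5 = 65. No deviation. ✓
  Weak-case: standard lawyer gives 70 − 4 = 66; top litigator gives 163 − 127 = 36. No deviation. ✓
Both hold — the strong-case type sends top litigator.

top litigator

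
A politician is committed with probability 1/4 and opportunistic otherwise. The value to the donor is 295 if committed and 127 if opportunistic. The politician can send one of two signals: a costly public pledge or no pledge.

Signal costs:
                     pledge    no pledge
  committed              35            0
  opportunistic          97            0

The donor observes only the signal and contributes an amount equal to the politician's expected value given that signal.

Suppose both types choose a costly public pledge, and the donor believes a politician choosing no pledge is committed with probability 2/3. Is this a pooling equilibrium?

On the equilibrium path (pledge) the donor holds the prior 1/4 and pays 1/4·295 + 3/4·127 = 169. Off-path (no pledge) belief 2/3 gives 2/3·295 + 1/3·127 = 239.
Committed: pledge gives 169 − 35 = 134; no pledge gives 239 − 0 = 239. Deviates. ✗
Opportunistic: pledge gives 169 − 97 = 72; no pledge gives 239 − 0 = 239. Deviates. ✗

No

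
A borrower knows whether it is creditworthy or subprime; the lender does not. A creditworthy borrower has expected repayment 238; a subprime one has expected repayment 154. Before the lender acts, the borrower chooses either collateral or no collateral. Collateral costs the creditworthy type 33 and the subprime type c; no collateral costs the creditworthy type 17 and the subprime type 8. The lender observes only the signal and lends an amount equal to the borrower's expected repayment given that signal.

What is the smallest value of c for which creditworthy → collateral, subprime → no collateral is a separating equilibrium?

92

Under separation: collateral → creditworthy (pays 238); no collateral → subprime (pays 154).
Creditworthy: 238 − 33 = 205 ≥ 154 − 17 = 137. Holds regardless of c. ✓
Subprime: 154 − 8 ≥ 238 − c, so c ≥ 238 − 146 = 92.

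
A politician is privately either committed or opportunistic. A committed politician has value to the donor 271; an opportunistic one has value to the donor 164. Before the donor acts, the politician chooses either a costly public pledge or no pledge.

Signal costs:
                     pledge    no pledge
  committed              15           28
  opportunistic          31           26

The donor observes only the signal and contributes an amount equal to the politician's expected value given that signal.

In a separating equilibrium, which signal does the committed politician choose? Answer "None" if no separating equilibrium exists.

Try committed → pledge, opportunistic → no pledge:
  Under separation the donor infers type exactly: pledge → committed (pays 271), no pledge → opportunistic (pays 164).
  Committed: pledge gives 271 − 15 = 256; no pledge gives 164 − 28 = 136. No deviation. ✓
  Opportunistic: no pledge gives 164 − 26 = 138; pledge gives 271 − 31 = 240. Would deviate. ✗
Try committed → no pledge, opportunistic → pledge:
  Under separation the donor infers type exactly: no pledge → committed (pays 271), pledge → opportunistic (pays 164).
  Committed: no pledge gives 271 − 28 = 243; pledge gives 164 − 15 = 149. No deviation. ✓
  Opportunistic: pledge gives 164 − 31 = 133; no pledge gives 271 − 26 = 245. Would deviate. ✗
Neither assignment is incentive-compatible.

None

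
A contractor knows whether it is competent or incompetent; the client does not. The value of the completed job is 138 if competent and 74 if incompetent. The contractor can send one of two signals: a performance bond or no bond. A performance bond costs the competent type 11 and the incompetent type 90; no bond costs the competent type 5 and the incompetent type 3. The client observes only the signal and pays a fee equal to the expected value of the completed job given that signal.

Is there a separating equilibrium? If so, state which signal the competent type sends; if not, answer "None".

Try competent → bond, incompetent → no bond:
  Under separation the client infers type exactly: bond → competent (pays 138), no bond → incompetent (pays 74).
  Competent: bond gives 138 − 11 = 127; no bond gives 74 − 5 = 69. No deviation. ✓
  Incompetent: no bond gives 74 − 3 = 71; bond gives 138 − 90 = 48. No deviation. ✓
Both hold — the competent type sends bond.

bond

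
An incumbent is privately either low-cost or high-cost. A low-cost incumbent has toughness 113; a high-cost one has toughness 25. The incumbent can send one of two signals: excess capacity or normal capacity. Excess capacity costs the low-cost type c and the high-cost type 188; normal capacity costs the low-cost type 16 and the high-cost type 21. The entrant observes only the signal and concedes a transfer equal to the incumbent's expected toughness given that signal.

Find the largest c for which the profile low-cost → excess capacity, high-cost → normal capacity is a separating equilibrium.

Under separation: excess capacity → low-cost (pays 113); normal capacity → high-cost (pays 25).
High-cost: 25 − 21 = 4 ≥ 113 − 188 = -75. Holds regardless of c. ✓
Low-cost: 113 − c ≥ 25 − 16, so c ≤ 113 − 9 = 104.

104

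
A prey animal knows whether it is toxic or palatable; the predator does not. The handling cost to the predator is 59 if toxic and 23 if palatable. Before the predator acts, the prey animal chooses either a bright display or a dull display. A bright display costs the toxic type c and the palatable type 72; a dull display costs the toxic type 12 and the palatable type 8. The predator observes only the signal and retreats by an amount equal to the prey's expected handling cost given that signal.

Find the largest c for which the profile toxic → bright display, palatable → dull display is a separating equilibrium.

Under separation: bright display → toxic (pays 59); dull display → palatable (pays 23).
Palatable: 23 − 8 = 15 ≥ 59 − 72 = -13. Holds regardless of c. ✓
Toxic: 59 − c ≥ 23 − 12, so c ≤ 59 − 11 = 48.

48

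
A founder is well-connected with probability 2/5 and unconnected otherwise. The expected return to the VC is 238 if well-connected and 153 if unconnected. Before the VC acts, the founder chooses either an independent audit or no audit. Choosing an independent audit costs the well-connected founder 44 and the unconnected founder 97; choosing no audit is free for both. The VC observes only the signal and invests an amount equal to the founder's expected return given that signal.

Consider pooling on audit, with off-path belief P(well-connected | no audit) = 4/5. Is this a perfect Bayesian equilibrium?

On the equilibrium path (audit) the VC holds the prior 2/5 and pays 2/5·238 + 3/5·153 = 187. Off-path (no audit) belief 4/5 gives 4/5·238 + 1/5·153 = 221.
Well-connected: audit gives 187 − 44 = 143; no audit gives 221 − 0 = 221. Deviates. ✗
Unconnected: audit gives 187 − 97 = 90; no audit gives 221 − 0 = 221. Deviates. ✗

No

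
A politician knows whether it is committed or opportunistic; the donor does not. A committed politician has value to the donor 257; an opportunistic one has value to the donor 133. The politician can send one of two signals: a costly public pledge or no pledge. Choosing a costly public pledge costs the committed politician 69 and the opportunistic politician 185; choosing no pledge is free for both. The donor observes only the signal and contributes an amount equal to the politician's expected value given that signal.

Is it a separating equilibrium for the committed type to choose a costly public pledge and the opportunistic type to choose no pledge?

If types separate, pledge earns payment 257 and no pledge earns 133.
Committed: pledge gives 257 − 69 = 188; no pledge gives 133 − 0 = 133. No deviation. ✓
Opportunistic: no pledge gives 133 − 0 = 133; pledge gives 257 − 185 = 72. No deviation. ✓
Both incentive constraints hold.

Yes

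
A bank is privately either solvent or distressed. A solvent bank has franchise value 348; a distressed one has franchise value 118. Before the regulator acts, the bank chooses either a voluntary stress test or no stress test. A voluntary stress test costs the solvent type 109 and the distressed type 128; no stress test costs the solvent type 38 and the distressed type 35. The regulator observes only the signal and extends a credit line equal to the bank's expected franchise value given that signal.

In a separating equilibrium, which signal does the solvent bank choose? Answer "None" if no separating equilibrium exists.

None

Try solvent → stress test, distressed → no stress test:
  If types separate, stress test earns payment 348 and no stress test earns 118.
  Solvent: stress test gives 348 − 109 = 239; no stress test gives 118 − 38 = 80. No deviation. ✓
  Distressed: no stress test gives 118 − 35 = 83; stress test gives 348 − 128 = 220. Would deviate. ✗
Try solvent → no stress test, distressed → stress test:
  If types separate, no stress test earns payment 348 and stress test earns 118.
  Solvent: no stress test gives 348 − 38 = 310; stress test gives 118 − 109 = 9. No deviation. ✓
  Distressed: stress test gives 118 − 128 = -10; no stress test gives 348 − 35 = 313. Would deviate. ✗
Neither assignment is incentive-compatible.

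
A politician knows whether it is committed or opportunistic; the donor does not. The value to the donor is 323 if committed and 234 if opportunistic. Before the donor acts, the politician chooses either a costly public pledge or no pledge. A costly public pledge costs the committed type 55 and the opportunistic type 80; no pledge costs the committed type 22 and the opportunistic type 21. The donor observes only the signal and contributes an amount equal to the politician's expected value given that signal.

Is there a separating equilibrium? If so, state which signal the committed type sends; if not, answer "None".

Try committed → pledge, opportunistic → no pledge:
  Under separation the donor infers type exactly: pledge → committed (pays 323), no pledge → opportunistic (pays 234).
  Committed: pledge gives 323 − 55 = 268; no pledge gives 234 − 22 = 212. No deviation. ✓
  Opportunistic: no pledge gives 234 − 21 = 213; pledge gives 323 − 80 = 243. Would deviate. ✗
Try committed → no pledge, opportunistic → pledge:
  Under separation the donor infers type exactly: no pledge → committed (pays 323), pledge → opportunistic (pays 234).
  Committed: no pledge gives 323 − 22 = 301; pledge gives 234 − 55 = 179. No deviation. ✓
  Opportunistic: pledge gives 234 − 80 = 154; no pledge gives 323 − 21 = 302. Would deviate. ✗
Neither assignment is incentive-compatible.

None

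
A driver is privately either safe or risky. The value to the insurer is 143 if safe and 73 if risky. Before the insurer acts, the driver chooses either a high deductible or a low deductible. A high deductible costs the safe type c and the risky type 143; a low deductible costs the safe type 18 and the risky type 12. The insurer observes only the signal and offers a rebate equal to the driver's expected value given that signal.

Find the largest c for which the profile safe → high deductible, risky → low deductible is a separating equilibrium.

88

Under separation: high deductible → safe (pays 143); low deductible → risky (pays 73).
Risky: 73 − 12 = 61 ≥ 143 − 143 = 0. Holds regardless of c. ✓
Safe: 143 − c ≥ 73 − 18, so c ≤ 143 − 55 = 88.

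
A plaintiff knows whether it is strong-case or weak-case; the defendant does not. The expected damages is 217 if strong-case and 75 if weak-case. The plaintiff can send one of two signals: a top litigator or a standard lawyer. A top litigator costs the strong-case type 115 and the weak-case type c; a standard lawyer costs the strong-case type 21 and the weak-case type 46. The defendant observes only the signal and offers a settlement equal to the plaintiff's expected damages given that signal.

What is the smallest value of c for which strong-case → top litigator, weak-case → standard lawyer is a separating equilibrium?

Under separation: top litigator → strong-case (pays 217); standard lawyer → weak-case (pays 75).
Strong-case: 217 − 115 = 102 ≥ 75 − 21 = 54. Holds regardless of c. ✓
Weak-case: 75 − 46 ≥ 217 − c, so c ≥ 217 − 29 = 188.

188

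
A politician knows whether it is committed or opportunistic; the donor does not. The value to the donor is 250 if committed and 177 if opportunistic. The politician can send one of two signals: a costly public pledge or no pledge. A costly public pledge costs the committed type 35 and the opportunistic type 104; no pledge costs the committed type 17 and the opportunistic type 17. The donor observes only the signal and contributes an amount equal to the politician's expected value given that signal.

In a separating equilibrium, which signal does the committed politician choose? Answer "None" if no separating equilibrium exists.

pledge

Try committed → pledge, opportunistic → no pledge:
  Under separation the donor infers type exactly: pledge → committed (pays 250), no pledge → opportunistic (pays 177).
  Committed: pledge gives 250 − 35 = 215; no pledge gives 177 − 17 = 160. No deviation. ✓
  Opportunistic: no pledge gives 177 − 17 = 160; pledge gives 250 − 104 = 146. No deviation. ✓
Both hold — the committed type sends pledge.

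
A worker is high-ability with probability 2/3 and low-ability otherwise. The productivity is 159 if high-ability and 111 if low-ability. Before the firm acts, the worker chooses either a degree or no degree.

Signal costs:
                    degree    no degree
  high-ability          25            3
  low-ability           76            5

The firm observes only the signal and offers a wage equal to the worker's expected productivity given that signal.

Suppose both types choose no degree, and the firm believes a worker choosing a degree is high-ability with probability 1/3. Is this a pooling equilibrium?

On the equilibrium path (no degree) the firm holds the prior 2/3 and pays 2/3·159 + 1/3·111 = 143. Off-path (degree) belief 1/3 gives 1/3·159 + 2/3·111 = 127.
High-ability: no degree gives 143 − 3 = 140; degree gives 127 − 25 = 102. Stays. ✓
Low-ability: no degree gives 143 − 5 = 138; degree gives 127 − 76 = 51. Stays. ✓
Beliefs are Bayes-consistent on-path and both types best-respond.

Yes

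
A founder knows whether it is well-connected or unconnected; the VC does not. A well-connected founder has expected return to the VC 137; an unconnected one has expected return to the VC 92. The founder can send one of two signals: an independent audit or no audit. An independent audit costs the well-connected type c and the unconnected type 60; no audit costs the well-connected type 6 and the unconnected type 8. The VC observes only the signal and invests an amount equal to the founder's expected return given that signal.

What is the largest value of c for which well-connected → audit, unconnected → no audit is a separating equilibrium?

51

Under separation: audit → well-connected (pays 137); no audit → unconnected (pays 92).
Unconnected: 92 − 8 = 84 ≥ 137 − 60 = 77. Holds regardless of c. ✓
Well-connected: 137 − c ≥ 92 − 6, so c ≤ 137 − 86 = 51.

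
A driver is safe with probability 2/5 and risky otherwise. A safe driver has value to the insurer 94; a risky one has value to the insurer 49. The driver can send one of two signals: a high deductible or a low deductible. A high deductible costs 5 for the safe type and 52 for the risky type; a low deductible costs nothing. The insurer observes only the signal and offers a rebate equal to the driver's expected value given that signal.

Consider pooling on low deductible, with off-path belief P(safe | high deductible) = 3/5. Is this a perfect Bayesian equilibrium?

At the pooled signal (low deductible) the insurer holds the prior 2/5 and pays 2/5·94 + 3/5·49 = 67. Off-path (high deductible) belief 3/5 gives 3/5·94 + 2/5·49 = 76.
Safe: low deductible gives 67 − 0 = 67; high deductible gives 76 − 5 = 71. Deviates. ✗
Risky: low deductible gives 67 − 0 = 67; high deductible gives 76 − 52 = 24. Stays. ✓

No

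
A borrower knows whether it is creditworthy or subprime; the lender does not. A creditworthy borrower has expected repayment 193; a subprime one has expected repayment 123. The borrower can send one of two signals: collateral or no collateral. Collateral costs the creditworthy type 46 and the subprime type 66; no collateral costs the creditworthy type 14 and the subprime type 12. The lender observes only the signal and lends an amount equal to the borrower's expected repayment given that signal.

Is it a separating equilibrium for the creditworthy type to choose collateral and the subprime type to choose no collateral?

If types separate, collateral earns payment 193 and no collateral earns 123.
Creditworthy: collateral gives 193 − 46 = 147; no collateral gives 123 − 14 = 109. No deviation. ✓
Subprime: no collateral gives 123 − 12 = 111; collateral gives 193 − 66 = 127. Would deviate. ✗

No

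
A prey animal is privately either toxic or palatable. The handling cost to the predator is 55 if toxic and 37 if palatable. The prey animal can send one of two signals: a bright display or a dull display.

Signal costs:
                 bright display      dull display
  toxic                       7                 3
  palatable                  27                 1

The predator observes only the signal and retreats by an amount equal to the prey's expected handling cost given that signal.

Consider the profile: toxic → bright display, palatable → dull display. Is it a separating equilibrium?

Under separation the predator infers type exactly: bright display → toxic (pays 55), dull display → palatable (pays 37).
Toxic: bright display gives 55 − 7 = 48; dull display gives 37 − 3 = 34. No deviation. ✓
Palatable: dull display gives 37 − 1 = 36; bright display gives 55 − 27 = 28. No deviation. ✓
Neither type gains from mimicking the other.

Yes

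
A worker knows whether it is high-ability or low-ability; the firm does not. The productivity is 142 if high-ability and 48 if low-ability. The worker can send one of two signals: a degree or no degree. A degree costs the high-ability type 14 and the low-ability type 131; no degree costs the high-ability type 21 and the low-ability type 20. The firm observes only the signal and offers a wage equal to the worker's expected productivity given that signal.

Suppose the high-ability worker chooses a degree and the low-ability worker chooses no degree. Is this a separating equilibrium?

Under separation the firm infers type exactly: degree → high-ability (pays 142), no degree → low-ability (pays 48).
High-ability: degree gives 142 − 14 = 128; no degree gives 48 − 21 = 27. No deviation. ✓
Low-ability: no degree gives 48 − 20 = 28; degree gives 142 − 131 = 11. No deviation. ✓
Both incentive constraints hold.

Yes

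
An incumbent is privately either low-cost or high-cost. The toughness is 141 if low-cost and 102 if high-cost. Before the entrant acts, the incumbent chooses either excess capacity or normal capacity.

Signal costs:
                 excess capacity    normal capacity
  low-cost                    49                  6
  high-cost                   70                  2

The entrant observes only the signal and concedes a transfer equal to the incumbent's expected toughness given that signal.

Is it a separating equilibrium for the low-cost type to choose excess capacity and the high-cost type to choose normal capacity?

If types separate, excess capacity earns payment 141 and normal capacity earns 102.
Low-cost: excess capacity gives 141 − 49 = 92; normal capacity gives 102 − 6 = 96. Would deviate. ✗
High-cost: normal capacity gives 102 − 2 = 100; excess capacity gives 141 − 70 = 71. No deviation. ✓

No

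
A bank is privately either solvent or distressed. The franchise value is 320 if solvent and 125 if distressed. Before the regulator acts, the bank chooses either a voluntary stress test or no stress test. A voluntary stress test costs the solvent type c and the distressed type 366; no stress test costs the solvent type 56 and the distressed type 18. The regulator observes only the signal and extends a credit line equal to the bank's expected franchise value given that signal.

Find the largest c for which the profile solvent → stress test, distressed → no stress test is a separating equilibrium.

Under separation: stress test → solvent (pays 320); no stress test → distressed (pays 125).
Distressed: 125 − 18 = 107 ≥ 320 − 366 = -46. Holds regardless of c. ✓
Solvent: 320 − c ≥ 125 − 56, so c ≤ 320 − 69 = 251.

251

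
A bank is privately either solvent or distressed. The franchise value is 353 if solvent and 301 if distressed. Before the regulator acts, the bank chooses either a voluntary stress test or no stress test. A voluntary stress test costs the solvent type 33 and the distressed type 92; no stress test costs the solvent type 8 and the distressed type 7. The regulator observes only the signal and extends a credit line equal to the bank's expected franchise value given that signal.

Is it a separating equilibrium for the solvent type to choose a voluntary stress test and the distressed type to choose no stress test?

Yes

If types separate, stress test earns payment 353 and no stress test earns 301.
Solvent: stress test gives 353 − 33 = 320; no stress test gives 301 − 8 = 293. No deviation. ✓
Distressed: no stress test gives 301 − 7 = 294; stress test gives 353 − 92 = 261. No deviation. ✓
Neither type gains from mimicking the other.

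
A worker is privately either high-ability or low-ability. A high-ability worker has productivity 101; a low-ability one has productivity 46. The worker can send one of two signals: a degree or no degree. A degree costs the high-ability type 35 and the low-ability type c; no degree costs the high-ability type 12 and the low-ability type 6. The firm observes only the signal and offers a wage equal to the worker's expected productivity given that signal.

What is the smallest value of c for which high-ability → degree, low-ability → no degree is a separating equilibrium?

61

Under separation: degree → high-ability (pays 101); no degree → low-ability (pays 46).
High-ability: 101 − 35 = 66 ≥ 46 − 12 = 34. Holds regardless of c. ✓
Low-ability: 46 − 6 ≥ 101 − c, so c ≥ 101 − 40 = 61.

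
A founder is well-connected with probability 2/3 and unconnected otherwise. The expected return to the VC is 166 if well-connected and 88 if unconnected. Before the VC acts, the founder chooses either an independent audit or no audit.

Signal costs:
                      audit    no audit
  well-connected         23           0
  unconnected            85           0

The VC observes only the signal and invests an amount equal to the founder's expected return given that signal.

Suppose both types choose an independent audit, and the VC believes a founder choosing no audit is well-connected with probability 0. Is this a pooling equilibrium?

No

At the pooled signal (audit) the VC holds the prior 2/3 and pays 2/3·166 + 1/3·88 = 140. Off-path (no audit) belief 0 gives 0·166 + 1·88 = 88.
Well-connected: audit gives 140 − 23 = 117; no audit gives 88 − 0 = 88. Stays. ✓
Unconnected: audit gives 140 − 85 = 55; no audit gives 88 − 0 = 88. Deviates. ✗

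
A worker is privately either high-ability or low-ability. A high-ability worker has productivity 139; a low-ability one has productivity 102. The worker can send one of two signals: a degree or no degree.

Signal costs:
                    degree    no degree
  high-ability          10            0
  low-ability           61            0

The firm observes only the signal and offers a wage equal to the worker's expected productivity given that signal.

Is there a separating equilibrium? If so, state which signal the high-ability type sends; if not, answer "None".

Try high-ability → degree, low-ability → no degree:
  Under separation the firm infers type exactly: degree → high-ability (pays 139), no degree → low-ability (pays 102).
  High-ability: degree gives 139 − 10 = 129; no degree gives 102 − 0 = 102. No deviation. ✓
  Low-ability: no degree gives 102 − 0 = 102; degree gives 139 − 61 = 78. No deviation. ✓
Both hold — the high-ability type sends degree.

degree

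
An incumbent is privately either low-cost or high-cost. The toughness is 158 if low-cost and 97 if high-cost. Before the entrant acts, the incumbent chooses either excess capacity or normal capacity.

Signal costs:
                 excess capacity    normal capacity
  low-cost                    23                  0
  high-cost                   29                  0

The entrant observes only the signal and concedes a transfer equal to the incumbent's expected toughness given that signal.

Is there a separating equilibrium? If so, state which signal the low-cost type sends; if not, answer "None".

None

Try low-cost → excess capacity, high-cost → normal capacity:
  If types separate, excess capacity earns payment 158 and normal capacity earns 97.
  Low-cost: excess capacity gives 158 − 23 = 135; normal capacity gives 97 − 0 = 97. No deviation. ✓
  High-cost: normal capacity gives 97 − 0 = 97; excess capacity gives 158 − 29 = 129. Would deviate. ✗
Try low-cost → normal capacity, high-cost → excess capacity:
  If types separate, normal capacity earns payment 158 and excess capacity earns 97.
  Low-cost: normal capacity gives 158 − 0 = 158; excess capacity gives 97 − 23 = 74. No deviation. ✓
  High-cost: excess capacity gives 97 − 29 = 68; normal capacity gives 158 − 0 = 158. Would deviate. ✗
Neither assignment is incentive-compatible.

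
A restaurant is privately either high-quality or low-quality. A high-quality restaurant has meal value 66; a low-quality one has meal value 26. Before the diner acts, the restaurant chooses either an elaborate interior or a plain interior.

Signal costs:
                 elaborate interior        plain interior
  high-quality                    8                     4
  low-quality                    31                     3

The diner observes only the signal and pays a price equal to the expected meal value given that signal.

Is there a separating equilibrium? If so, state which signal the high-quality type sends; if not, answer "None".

Try high-quality → elaborate interior, low-quality → plain interior:
  If types separate, elaborate interior earns payment 66 and plain interior earns 26.
  High-quality: elaborate interior gives 66 − 8 = 58; plain interior gives 26 − 4 = 22. No deviation. ✓
  Low-quality: plain interior gives 26 − 3 = 23; elaborate interior gives 66 − 31 = 35. Would deviate. ✗
Try high-quality → plain interior, low-quality → elaborate interior:
  If types separate, plain interior earns payment 66 and elaborate interior earns 26.
  High-quality: plain interior gives 66 − 4 = 62; elaborate interior gives 26 − 8 = 18. No deviation. ✓
  Low-quality: elaborate interior gives 26 − 31 = -5; plain interior gives 66 − 3 = 63. Would deviate. ✗
Neither assignment is incentive-compatible.

None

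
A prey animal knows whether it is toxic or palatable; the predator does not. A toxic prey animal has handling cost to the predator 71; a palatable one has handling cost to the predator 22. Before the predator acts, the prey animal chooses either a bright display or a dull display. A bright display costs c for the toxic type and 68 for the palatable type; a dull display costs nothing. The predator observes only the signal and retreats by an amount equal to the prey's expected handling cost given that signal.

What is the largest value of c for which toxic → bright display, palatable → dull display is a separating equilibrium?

49

Under separation: bright display → toxic (pays 71); dull display → palatable (pays 22).
Palatable: 22 − 0 = 22 ≥ 71 − 68 = 3. Holds regardless of c. ✓
Toxic: 71 − c ≥ 22 − 0, so c ≤ 71 − 22 = 49.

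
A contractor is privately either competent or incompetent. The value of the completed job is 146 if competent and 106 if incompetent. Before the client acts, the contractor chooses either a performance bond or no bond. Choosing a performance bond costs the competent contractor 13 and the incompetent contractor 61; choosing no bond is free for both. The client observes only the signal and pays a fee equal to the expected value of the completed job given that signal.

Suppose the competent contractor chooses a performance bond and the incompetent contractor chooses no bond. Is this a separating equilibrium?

Yes

Under separation the client infers type exactly: bond → competent (pays 146), no bond → incompetent (pays 106).
Competent: bond gives 146 − 13 = 133; no bond gives 106 − 0 = 106. No deviation. ✓
Incompetent: no bond gives 106 − 0 = 106; bond gives 146 − 61 = 85. No deviation. ✓
Neither type gains from mimicking the other.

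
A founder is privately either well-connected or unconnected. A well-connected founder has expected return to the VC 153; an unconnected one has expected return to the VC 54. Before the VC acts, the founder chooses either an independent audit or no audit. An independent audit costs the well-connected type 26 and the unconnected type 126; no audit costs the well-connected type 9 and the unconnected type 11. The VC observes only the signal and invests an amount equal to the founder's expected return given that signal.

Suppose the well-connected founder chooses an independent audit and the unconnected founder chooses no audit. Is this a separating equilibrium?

Yes

Under separation the VC infers type exactly: audit → well-connected (pays 153), no audit → unconnected (pays 54).
Well-connected: audit gives 153 − 26 = 127; no audit gives 54 − 9 = 45. No deviation. ✓
Unconnected: no audit gives 54 − 11 = 43; audit gives 153 − 126 = 27. No deviation. ✓
Both incentive constraints hold.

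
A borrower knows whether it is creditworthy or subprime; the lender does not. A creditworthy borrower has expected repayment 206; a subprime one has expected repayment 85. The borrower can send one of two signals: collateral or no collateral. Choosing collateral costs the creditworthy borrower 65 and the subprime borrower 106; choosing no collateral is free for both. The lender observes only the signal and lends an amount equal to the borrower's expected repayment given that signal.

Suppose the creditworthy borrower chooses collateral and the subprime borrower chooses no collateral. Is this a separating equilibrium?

No

If types separate, collateral earns payment 206 and no collateral earns 85.
Creditworthy: collateral gives 206 − 65 = 141; no collateral gives 85 − 0 = 85. No deviation. ✓
Subprime: no collateral gives 85 − 0 = 85; collateral gives 206 − 106 = 100. Would deviate. ✗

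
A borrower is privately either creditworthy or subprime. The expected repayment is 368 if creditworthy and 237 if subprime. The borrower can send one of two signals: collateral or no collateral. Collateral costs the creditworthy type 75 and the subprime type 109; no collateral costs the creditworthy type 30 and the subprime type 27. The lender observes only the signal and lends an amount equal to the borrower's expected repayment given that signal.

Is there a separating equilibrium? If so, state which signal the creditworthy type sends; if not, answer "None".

Try creditworthy → collateral, subprime → no collateral:
  Under separation the lender infers type exactly: collateral → creditworthy (pays 368), no collateral → subprime (pays 237).
  Creditworthy: collateral gives 368 − 75 = 293; no collateral gives 237 − 30 = 207. No deviation. ✓
  Subprime: no collateral gives 237 − 27 = 210; collateral gives 368 − 109 = 259. Would deviate. ✗
Try creditworthy → no collateral, subprime → collateral:
  Under separation the lender infers type exactly: no collateral → creditworthy (pays 368), collateral → subprime (pays 237).
  Creditworthy: no collateral gives 368 − 30 = 338; collateral gives 237 − 75 = 162. No deviation. ✓
  Subprime: collateral gives 237 − 109 = 128; no collateral gives 368 − 27 = 341. Would deviate. ✗
Neither assignment is incentive-compatible.

None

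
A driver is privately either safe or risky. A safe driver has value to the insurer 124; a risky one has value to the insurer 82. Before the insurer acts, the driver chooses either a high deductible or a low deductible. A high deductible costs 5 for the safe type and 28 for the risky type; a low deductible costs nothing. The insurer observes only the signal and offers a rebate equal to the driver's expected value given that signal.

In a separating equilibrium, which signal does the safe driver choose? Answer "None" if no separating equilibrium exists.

Try safe → high deductible, risky → low deductible:
  If types separate, high deductible earns payment 124 and low deductible earns 82.
  Safe: high deductible gives 124 − 5 = 119; low deductible gives 82 − 0 = 82. No deviation. ✓
  Risky: low deductible gives 82 − 0 = 82; high deductible gives 124 − 28 = 96. Would deviate. ✗
Try safe → low deductible, risky → high deductible:
  If types separate, low deductible earns payment 124 and high deductible earns 82.
  Safe: low deductible gives 124 − 0 = 124; high deductible gives 82 − 5 = 77. No deviation. ✓
  Risky: high deductible gives 82 − 28 = 54; low deductible gives 124 − 0 = 124. Would deviate. ✗
Neither assignment is incentive-compatible.

None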